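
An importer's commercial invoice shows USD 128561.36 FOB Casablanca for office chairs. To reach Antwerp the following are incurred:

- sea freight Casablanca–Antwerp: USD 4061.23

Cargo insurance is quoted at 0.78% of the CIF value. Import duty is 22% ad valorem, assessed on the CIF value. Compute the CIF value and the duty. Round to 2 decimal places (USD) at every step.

CIF value: USD 133665.18; import duty: USD 29406.34

Let C be the CIF value. C = FOB price + freight + 0.78% × C
C − 0.78% × C = 128561.36 + 4061.23
0.9922 × C = 132622.59
C = 132622.59 / 0.9922 = 133665.18
Insurance premium = 0.78% × 133665.18 = 1042.59
Import duty = 133665.18 × 22% = 29406.34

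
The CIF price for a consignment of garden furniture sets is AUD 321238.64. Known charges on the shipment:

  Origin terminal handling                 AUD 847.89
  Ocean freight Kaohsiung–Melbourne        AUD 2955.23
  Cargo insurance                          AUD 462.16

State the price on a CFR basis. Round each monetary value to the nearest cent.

Not relevant to the conversion: origin terminal, freight — on the seller under both CIF and CFR; already in the CIF price and stays in the CFR price.
From CIF to CFR, the seller no longer bears: insurance.
CFR price = 321238.64 − 462.16 = 320776.48

CFR price: AUD 320776.48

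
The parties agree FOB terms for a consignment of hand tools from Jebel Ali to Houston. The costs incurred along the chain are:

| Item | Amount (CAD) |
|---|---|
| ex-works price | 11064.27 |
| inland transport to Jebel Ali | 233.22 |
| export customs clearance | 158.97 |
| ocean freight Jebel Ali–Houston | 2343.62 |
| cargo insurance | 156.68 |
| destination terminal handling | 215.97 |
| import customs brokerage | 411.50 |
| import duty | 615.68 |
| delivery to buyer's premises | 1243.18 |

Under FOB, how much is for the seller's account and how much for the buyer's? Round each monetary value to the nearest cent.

Seller: CAD 11456.46; buyer: CAD 4986.63

FOB: the seller bears costs until goods are on board at the origin port; the buyer bears freight, insurance and all costs thereafter.
Seller's account: goods 11064.27 + inland to port 233.22 + export clearance 158.97 = 11456.46
Buyer's account: freight 2343.62 + insurance 156.68 + destination terminal 215.97 + brokerage 411.50 + duty 615.68 + delivery 1243.18 = 4986.63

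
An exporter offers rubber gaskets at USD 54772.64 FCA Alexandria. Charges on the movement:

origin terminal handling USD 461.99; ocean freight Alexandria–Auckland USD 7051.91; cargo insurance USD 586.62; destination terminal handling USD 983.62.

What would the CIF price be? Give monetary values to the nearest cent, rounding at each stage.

Not relevant to the conversion: destination terminal — on the buyer under both terms; not part of either seller's price.
From FCA to CIF, the seller additionally bears: origin terminal, freight, insurance.
CIF price = 54772.64 + 461.99 + 7051.91 + 586.62 = 62873.16

CIF price: USD 62873.16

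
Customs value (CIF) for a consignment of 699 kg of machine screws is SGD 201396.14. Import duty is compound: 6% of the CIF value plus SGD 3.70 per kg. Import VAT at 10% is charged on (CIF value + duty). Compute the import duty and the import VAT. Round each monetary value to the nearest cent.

Import duty: SGD 14670.07; import VAT: SGD 21606.62

Ad valorem component: 201396.14 × 6% = 12083.77
Specific component: 699 × 3.70 = 2586.30
Import duty = 12083.77 + 2586.30 = 14670.07
VAT base = CIF + duty = 201396.14 + 14670.07 = 216066.21
Import VAT = 216066.21 × 10% = 21606.62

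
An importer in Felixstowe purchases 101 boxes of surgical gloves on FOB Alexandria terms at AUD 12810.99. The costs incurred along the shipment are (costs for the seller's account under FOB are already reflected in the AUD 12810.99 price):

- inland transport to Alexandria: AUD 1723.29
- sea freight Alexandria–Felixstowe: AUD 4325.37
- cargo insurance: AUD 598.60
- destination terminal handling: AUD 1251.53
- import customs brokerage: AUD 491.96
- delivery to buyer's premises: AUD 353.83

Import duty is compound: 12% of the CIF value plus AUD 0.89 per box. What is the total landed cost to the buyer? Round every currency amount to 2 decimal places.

Total landed cost: AUD 22050.37

FOB: the seller bears costs until goods are on board at the origin port; the buyer bears freight, insurance and all costs thereafter.
Already in the invoice (seller's account under FOB): inland to port — exclude.
CIF value = FOB price + freight + insurance = 12810.99 + 4325.37 + 598.60 = 17734.96
Ad valorem component: 17734.96 × 12% = 2128.20
Specific component: 101 × 0.89 = 89.89
Import duty = 2128.20 + 89.89 = 2218.09
Buyer bears: freight 4325.37 + insurance 598.60 + destination terminal 1251.53 + brokerage 491.96 + delivery 353.83 + duty 2218.09 = 9239.38
Landed cost = invoice 12810.99 + 9239.38 = 22050.37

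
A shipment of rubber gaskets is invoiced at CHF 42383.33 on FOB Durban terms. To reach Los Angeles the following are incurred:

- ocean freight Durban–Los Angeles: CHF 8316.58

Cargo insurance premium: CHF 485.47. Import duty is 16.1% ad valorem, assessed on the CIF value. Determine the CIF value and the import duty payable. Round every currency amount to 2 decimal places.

CIF value: CHF 51185.38; import duty: CHF 8240.85

CIF = FOB price + freight + insurance
CIF = 42383.33 + 8316.58 + 485.47 = 51185.38
Import duty = 51185.38 × 16.1% = 8240.85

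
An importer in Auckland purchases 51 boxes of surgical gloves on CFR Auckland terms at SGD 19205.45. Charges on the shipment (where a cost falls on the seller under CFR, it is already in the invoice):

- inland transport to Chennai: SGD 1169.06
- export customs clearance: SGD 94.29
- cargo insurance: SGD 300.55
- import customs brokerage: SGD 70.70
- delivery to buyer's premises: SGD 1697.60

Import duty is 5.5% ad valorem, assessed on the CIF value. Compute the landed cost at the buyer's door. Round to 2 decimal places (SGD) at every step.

Total landed cost: SGD 22347.13

CFR: the seller pays costs through ocean freight to the destination port, but not insurance.
Already in the invoice (seller's account under CFR): inland to port, export clearance — exclude.
CIF value = CFR price + insurance = 19205.45 + 300.55 = 19506.00
Import duty = 19506.00 × 5.5% = 1072.83
Buyer bears: insurance 300.55 + brokerage 70.70 + delivery 1697.60 + duty 1072.83 = 3141.68
Landed cost = invoice 19205.45 + 3141.68 = 22347.13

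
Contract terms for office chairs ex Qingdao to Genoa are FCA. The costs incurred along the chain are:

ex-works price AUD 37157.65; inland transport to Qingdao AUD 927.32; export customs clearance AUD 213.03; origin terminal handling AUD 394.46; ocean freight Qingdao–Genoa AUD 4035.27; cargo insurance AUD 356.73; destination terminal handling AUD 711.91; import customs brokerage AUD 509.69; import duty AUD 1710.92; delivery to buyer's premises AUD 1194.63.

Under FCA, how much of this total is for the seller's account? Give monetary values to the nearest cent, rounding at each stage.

FCA: the seller delivers export-cleared goods to the carrier; the buyer bears costs from that point.
Seller's account: goods 37157.65 + inland to port 927.32 + export clearance 213.03 = 38298.00
Buyer's account: origin terminal 394.46 + freight 4035.27 + insurance 356.73 + destination terminal 711.91 + brokerage 509.69 + duty 1710.92 + delivery 1194.63 = 8913.61

Seller's account: AUD 38298.00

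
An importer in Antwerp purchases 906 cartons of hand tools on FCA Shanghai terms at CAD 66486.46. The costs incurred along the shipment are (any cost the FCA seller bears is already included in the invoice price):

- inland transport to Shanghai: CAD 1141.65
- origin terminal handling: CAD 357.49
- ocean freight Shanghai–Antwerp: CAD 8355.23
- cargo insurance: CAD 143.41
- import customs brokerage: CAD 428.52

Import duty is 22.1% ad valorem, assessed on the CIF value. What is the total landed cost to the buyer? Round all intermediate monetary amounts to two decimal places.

Total landed cost: CAD 92421.82

FCA: the seller delivers export-cleared goods to the carrier; the buyer bears costs from that point.
Already in the invoice (seller's account under FCA): inland to port — exclude.
CIF value = FCA price + origin terminal + freight + insurance = 66486.46 + 357.49 + 8355.23 + 143.41 = 75342.59
Import duty = 75342.59 × 22.1% = 16650.71
Buyer bears: origin terminal 357.49 + freight 8355.23 + insurance 143.41 + brokerage 428.52 + duty 16650.71 = 25935.36
Landed cost = invoice 66486.46 + 25935.36 = 92421.82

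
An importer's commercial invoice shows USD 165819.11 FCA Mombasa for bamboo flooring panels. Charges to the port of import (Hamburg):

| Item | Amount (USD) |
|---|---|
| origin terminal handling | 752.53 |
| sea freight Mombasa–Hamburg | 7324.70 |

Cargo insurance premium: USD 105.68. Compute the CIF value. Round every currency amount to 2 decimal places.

CIF = FCA price + pre-shipment costs + freight + insurance
CIF = 165819.11 + 752.53 + 7324.70 + 105.68 = 174002.02

CIF value: USD 174002.02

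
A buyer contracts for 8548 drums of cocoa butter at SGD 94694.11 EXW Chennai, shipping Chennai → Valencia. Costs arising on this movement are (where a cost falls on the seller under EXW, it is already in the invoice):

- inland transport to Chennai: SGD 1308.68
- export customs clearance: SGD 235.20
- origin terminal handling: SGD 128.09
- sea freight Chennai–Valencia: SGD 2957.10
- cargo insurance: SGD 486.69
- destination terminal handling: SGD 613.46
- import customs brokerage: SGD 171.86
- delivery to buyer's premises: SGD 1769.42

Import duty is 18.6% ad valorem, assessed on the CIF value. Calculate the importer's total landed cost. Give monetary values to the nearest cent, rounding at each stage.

Total landed cost: SGD 120929.25

EXW: the seller makes goods available at their premises; the buyer bears all onward costs.
CIF value = EXW price + inland to port + export clearance + origin terminal + freight + insurance = 94694.11 + 1308.68 + 235.20 + 128.09 + 2957.10 + 486.69 = 99809.87
Import duty = 99809.87 × 18.6% = 18564.64
Buyer bears: inland to port 1308.68 + export clearance 235.20 + origin terminal 128.09 + freight 2957.10 + insurance 486.69 + destination terminal 613.46 + brokerage 171.86 + delivery 1769.42 + duty 18564.64 = 26235.14
Landed cost = invoice 94694.11 + 26235.14 = 120929.25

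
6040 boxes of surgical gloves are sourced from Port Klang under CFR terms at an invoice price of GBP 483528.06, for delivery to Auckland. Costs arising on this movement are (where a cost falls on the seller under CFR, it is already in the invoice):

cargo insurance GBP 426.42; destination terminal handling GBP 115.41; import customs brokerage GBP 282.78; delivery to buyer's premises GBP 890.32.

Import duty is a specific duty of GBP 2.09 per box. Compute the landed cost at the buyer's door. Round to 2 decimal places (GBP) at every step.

Total landed cost: GBP 497866.59

CFR: the seller pays costs through ocean freight to the destination port, but not insurance.
CIF value = CFR price + insurance = 483528.06 + 426.42 = 483954.48
Import duty = 6040 × 2.09 = 12623.60
Buyer bears: insurance 426.42 + destination terminal 115.41 + brokerage 282.78 + delivery 890.32 + duty 12623.60 = 14338.53
Landed cost = invoice 483528.06 + 14338.53 = 497866.59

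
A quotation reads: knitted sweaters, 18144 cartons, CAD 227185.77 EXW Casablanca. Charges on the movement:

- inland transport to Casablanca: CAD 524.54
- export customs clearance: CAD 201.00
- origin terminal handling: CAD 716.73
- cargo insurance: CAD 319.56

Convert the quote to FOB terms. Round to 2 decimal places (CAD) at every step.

FOB price: CAD 228628.04

Not relevant to the conversion: insurance — on the buyer under both terms; not part of either seller's price.
From EXW to FOB, the seller additionally bears: inland to port, export clearance, origin terminal.
FOB price = 227185.77 + 524.54 + 201.00 + 716.73 = 228628.04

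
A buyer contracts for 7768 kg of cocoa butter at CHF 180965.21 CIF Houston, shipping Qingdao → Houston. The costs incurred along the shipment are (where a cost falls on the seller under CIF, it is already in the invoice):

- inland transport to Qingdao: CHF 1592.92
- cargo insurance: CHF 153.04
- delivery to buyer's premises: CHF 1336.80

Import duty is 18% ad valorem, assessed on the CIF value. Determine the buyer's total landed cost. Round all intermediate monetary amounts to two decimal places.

CIF: the seller pays costs through ocean freight and marine insurance to the destination port.
Already in the invoice (seller's account under CIF): inland to port, insurance — exclude.
The CIF price already equals the CIF value: 180965.21
Import duty = 180965.21 × 18% = 32573.74
Buyer bears: delivery 1336.80 + duty 32573.74 = 33910.54
Landed cost = invoice 180965.21 + 33910.54 = 214875.75

Total landed cost: CHF 214875.75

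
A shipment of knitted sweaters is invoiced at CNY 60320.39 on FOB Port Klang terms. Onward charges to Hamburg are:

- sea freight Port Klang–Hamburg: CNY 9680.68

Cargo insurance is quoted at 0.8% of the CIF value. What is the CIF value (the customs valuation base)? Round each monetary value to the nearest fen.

Let C be the CIF value. C = FOB price + freight + 0.8% × C
C − 0.8% × C = 60320.39 + 9680.68
0.992 × C = 70001.07
C = 70001.07 / 0.992 = 70565.59
Insurance premium = 0.8% × 70565.59 = 564.52

CIF value: CNY 70565.59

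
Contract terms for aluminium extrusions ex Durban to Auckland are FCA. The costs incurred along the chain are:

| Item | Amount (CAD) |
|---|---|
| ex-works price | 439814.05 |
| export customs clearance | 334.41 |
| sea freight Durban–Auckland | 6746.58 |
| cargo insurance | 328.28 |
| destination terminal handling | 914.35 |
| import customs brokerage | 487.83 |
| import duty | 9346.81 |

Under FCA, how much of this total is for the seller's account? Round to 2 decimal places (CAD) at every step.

FCA: the seller delivers export-cleared goods to the carrier; the buyer bears costs from that point.
Seller's account: goods 439814.05 + export clearance 334.41 = 440148.46
Buyer's account: freight 6746.58 + insurance 328.28 + destination terminal 914.35 + brokerage 487.83 + duty 9346.81 = 17823.85

Seller's account: CAD 440148.46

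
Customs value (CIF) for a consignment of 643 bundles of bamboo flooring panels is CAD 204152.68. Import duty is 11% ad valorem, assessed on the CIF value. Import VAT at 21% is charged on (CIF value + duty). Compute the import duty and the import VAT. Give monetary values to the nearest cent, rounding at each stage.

Import duty = 204152.68 × 11% = 22456.79
VAT base = CIF + duty = 204152.68 + 22456.79 = 226609.47
Import VAT = 226609.47 × 21% = 47587.99

Import duty: CAD 22456.79; import VAT: CAD 47587.99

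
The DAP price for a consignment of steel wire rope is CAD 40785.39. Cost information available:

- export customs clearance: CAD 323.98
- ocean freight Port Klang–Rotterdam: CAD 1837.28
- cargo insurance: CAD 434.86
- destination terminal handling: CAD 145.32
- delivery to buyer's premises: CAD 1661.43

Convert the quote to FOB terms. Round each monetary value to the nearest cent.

Not relevant to the conversion: export clearance — on the seller under both DAP and FOB; already in the DAP price and stays in the FOB price.
From DAP to FOB, the seller no longer bears: freight, insurance, destination terminal, delivery.
FOB price = 40785.39 − 1837.28 − 434.86 − 145.32 − 1661.43 = 36706.50

FOB price: CAD 36706.50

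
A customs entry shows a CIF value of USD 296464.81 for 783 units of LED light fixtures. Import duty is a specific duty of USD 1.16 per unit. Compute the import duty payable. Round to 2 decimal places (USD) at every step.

Import duty: USD 908.28

Import duty = 783 × 1.16 = 908.28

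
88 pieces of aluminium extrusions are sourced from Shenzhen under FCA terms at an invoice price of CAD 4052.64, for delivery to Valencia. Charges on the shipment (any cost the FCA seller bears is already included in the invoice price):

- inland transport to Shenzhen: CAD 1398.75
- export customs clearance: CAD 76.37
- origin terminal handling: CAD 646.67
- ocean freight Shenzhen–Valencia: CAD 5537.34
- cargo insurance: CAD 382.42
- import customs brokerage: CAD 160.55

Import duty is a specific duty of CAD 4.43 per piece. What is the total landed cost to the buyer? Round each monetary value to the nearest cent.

FCA: the seller delivers export-cleared goods to the carrier; the buyer bears costs from that point.
Already in the invoice (seller's account under FCA): inland to port, export clearance — exclude.
CIF value = FCA price + origin terminal + freight + insurance = 4052.64 + 646.67 + 5537.34 + 382.42 = 10619.07
Import duty = 88 × 4.43 = 389.84
Buyer bears: origin terminal 646.67 + freight 5537.34 + insurance 382.42 + brokerage 160.55 + duty 389.84 = 7116.82
Landed cost = invoice 4052.64 + 7116.82 = 11169.46

Total landed cost: CAD 11169.46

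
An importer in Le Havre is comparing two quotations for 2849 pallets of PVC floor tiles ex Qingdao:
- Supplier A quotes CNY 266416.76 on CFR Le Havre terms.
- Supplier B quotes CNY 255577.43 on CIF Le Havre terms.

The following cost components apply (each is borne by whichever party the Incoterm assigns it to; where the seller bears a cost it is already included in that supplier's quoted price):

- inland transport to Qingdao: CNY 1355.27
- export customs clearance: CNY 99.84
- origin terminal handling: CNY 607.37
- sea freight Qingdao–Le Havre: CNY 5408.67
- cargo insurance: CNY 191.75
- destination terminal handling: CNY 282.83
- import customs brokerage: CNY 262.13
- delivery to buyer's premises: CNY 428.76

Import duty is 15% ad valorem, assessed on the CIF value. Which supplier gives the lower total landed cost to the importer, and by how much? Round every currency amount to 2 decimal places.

Supplier A (CFR):
CIF value = CFR price + insurance = 266416.76 + 191.75 = 266608.51
Import duty = 266608.51 × 15% = 39991.28
Buyer bears (A): 191.75 + 282.83 + 262.13 + 428.76 = 1165.47
Landed cost (A) = invoice 266416.76 + 1165.47 + duty 39991.28 = 307573.51
Supplier B (CIF):
The CIF price already equals the CIF value: 255577.43
Import duty = 255577.43 × 15% = 38336.61
Buyer bears (B): 282.83 + 262.13 + 428.76 = 973.72
Landed cost (B) = invoice 255577.43 + 973.72 + duty 38336.61 = 294887.76
Difference = |307573.51 − 294887.76| = 12685.75

Supplier B is cheaper by CNY 12685.75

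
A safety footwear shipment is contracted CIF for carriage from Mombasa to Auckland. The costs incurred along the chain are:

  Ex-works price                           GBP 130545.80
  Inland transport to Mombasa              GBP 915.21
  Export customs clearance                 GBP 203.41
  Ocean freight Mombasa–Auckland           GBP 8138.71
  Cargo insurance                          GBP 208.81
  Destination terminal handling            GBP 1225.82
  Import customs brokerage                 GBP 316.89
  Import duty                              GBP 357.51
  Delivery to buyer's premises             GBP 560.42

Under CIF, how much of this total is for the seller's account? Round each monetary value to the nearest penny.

CIF: the seller pays costs through ocean freight and marine insurance to the destination port.
Seller's account: goods 130545.80 + inland to port 915.21 + export clearance 203.41 + freight 8138.71 + insurance 208.81 = 140011.94
Buyer's account: destination terminal 1225.82 + brokerage 316.89 + duty 357.51 + delivery 560.42 = 2460.64

Seller's account: GBP 140011.94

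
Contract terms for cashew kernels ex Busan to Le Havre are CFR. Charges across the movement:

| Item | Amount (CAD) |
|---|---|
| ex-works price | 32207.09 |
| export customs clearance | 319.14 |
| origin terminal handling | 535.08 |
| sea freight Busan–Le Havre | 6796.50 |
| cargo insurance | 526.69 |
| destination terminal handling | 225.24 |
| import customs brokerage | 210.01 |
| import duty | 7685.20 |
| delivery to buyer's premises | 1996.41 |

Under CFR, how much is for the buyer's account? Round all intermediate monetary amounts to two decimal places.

Buyer's account: CAD 10643.55

CFR: the seller pays costs through ocean freight to the destination port, but not insurance.
Seller's account: goods 32207.09 + export clearance 319.14 + origin terminal 535.08 + freight 6796.50 = 39857.81
Buyer's account: insurance 526.69 + destination terminal 225.24 + brokerage 210.01 + duty 7685.20 + delivery 1996.41 = 10643.55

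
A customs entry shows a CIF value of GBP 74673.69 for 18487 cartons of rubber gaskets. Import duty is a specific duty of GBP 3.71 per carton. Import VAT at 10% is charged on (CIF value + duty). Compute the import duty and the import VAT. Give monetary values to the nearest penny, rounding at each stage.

Import duty = 18487 × 3.71 = 68586.77
VAT base = CIF + duty = 74673.69 + 68586.77 = 143260.46
Import VAT = 143260.46 × 10% = 14326.05

Import duty: GBP 68586.77; import VAT: GBP 14326.05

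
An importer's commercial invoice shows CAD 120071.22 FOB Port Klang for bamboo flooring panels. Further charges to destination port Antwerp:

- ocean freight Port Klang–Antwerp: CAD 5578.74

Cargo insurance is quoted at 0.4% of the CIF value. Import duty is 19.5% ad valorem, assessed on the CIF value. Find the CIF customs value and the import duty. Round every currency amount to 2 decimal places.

CIF value: CAD 126154.58; import duty: CAD 24600.14

Let C be the CIF value. C = FOB price + freight + 0.4% × C
C − 0.4% × C = 120071.22 + 5578.74
0.996 × C = 125649.96
C = 125649.96 / 0.996 = 126154.58
Insurance premium = 0.4% × 126154.58 = 504.62
Import duty = 126154.58 × 19.5% = 24600.14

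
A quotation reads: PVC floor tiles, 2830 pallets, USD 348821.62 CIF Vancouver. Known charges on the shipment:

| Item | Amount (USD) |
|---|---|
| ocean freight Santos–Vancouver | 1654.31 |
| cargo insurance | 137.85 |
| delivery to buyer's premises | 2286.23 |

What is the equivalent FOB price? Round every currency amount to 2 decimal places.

FOB price: USD 347029.46

Not relevant to the conversion: delivery — on the buyer under both terms; not part of either seller's price.
From CIF to FOB, the seller no longer bears: freight, insurance.
FOB price = 348821.62 − 1654.31 − 137.85 = 347029.46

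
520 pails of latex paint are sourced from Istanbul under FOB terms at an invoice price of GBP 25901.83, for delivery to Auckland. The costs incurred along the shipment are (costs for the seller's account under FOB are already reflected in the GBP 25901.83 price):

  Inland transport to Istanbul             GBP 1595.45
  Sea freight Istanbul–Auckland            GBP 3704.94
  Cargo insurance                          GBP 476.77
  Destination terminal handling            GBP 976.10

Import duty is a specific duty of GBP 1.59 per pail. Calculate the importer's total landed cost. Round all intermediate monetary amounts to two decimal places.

Total landed cost: GBP 31886.44

FOB: the seller bears costs until goods are on board at the origin port; the buyer bears freight, insurance and all costs thereafter.
Already in the invoice (seller's account under FOB): inland to port — exclude.
CIF value = FOB price + freight + insurance = 25901.83 + 3704.94 + 476.77 = 30083.54
Import duty = 520 × 1.59 = 826.80
Buyer bears: freight 3704.94 + insurance 476.77 + destination terminal 976.10 + duty 826.80 = 5984.61
Landed cost = invoice 25901.83 + 5984.61 = 31886.44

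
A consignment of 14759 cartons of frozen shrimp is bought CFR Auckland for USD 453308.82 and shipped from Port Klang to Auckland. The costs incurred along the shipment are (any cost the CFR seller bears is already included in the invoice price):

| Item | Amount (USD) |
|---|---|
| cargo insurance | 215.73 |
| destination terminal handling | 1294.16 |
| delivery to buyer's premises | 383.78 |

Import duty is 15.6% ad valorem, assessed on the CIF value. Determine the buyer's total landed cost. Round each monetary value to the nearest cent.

Total landed cost: USD 525952.32

CFR: the seller pays costs through ocean freight to the destination port, but not insurance.
CIF value = CFR price + insurance = 453308.82 + 215.73 = 453524.55
Import duty = 453524.55 × 15.6% = 70749.83
Buyer bears: insurance 215.73 + destination terminal 1294.16 + delivery 383.78 + duty 70749.83 = 72643.50
Landed cost = invoice 453308.82 + 72643.50 = 525952.32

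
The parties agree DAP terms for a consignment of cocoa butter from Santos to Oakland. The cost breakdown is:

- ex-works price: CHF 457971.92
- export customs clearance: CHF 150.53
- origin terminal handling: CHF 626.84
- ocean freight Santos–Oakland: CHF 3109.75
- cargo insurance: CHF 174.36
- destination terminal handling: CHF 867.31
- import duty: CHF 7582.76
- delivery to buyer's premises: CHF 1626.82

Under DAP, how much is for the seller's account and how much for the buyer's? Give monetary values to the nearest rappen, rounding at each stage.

Seller: CHF 464527.53; buyer: CHF 7582.76

DAP: the seller bears all costs to the named destination except import duty and clearance.
Seller's account: goods 457971.92 + export clearance 150.53 + origin terminal 626.84 + freight 3109.75 + insurance 174.36 + destination terminal 867.31 + delivery 1626.82 = 464527.53
Buyer's account: duty 7582.76 = 7582.76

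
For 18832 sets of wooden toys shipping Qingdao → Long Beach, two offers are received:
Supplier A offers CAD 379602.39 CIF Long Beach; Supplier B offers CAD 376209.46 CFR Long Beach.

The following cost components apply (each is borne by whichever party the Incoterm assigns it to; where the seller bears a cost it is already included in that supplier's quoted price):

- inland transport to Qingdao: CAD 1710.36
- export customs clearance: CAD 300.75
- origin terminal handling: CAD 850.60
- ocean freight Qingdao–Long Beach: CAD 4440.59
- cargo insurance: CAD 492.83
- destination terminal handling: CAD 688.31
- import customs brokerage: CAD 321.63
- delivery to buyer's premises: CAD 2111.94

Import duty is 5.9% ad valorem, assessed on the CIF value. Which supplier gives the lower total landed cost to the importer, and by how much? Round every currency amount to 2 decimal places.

Supplier A (CIF):
The CIF price already equals the CIF value: 379602.39
Import duty = 379602.39 × 5.9% = 22396.54
Buyer bears (A): 688.31 + 321.63 + 2111.94 = 3121.88
Landed cost (A) = invoice 379602.39 + 3121.88 + duty 22396.54 = 405120.81
Supplier B (CFR):
CIF value = CFR price + insurance = 376209.46 + 492.83 = 376702.29
Import duty = 376702.29 × 5.9% = 22225.44
Buyer bears (B): 492.83 + 688.31 + 321.63 + 2111.94 = 3614.71
Landed cost (B) = invoice 376209.46 + 3614.71 + duty 22225.44 = 402049.61
Difference = |405120.81 − 402049.61| = 3071.20

Supplier B is cheaper by CAD 3071.20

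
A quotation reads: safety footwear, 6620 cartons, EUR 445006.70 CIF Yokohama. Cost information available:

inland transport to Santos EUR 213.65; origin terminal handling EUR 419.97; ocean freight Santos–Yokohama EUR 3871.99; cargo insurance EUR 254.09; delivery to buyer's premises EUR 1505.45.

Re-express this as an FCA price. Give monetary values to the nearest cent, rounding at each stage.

Not relevant to the conversion: inland to port — on the seller under both CIF and FCA; already in the CIF price and stays in the FCA price. delivery — on the buyer under both terms; not part of either seller's price.
From CIF to FCA, the seller no longer bears: origin terminal, freight, insurance.
FCA price = 445006.70 − 419.97 − 3871.99 − 254.09 = 440460.65

FCA price: EUR 440460.65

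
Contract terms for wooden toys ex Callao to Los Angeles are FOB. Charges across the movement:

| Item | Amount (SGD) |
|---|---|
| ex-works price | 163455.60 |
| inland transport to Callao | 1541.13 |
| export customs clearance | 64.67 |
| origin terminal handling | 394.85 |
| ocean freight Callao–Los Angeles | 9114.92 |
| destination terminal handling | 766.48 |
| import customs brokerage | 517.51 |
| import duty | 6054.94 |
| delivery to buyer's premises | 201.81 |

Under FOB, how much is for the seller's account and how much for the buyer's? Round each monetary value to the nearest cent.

FOB: the seller bears costs until goods are on board at the origin port; the buyer bears freight, insurance and all costs thereafter.
Seller's account: goods 163455.60 + inland to port 1541.13 + export clearance 64.67 + origin terminal 394.85 = 165456.25
Buyer's account: freight 9114.92 + destination terminal 766.48 + brokerage 517.51 + duty 6054.94 + delivery 201.81 = 16655.66

Seller: SGD 165456.25; buyer: SGD 16655.66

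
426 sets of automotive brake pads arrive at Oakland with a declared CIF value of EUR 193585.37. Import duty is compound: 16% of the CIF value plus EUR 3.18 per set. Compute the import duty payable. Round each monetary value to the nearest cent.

Ad valorem component: 193585.37 × 16% = 30973.66
Specific component: 426 × 3.18 = 1354.68
Import duty = 30973.66 + 1354.68 = 32328.34

Import duty: EUR 32328.34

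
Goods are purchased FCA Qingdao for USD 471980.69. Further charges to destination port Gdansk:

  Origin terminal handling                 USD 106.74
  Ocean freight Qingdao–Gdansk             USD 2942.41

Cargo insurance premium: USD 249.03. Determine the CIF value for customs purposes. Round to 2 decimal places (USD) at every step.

CIF value: USD 475278.87

CIF = FCA price + pre-shipment costs + freight + insurance
CIF = 471980.69 + 106.74 + 2942.41 + 249.03 = 475278.87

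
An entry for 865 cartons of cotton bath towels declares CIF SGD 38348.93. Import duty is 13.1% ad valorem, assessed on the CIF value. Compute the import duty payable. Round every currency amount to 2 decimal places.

Import duty = 38348.93 × 13.1% = 5023.71

Import duty: SGD 5023.71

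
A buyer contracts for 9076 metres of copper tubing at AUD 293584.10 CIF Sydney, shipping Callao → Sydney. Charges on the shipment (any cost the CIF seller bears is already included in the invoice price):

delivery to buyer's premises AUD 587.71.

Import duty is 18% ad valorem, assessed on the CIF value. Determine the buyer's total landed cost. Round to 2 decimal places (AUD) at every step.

CIF: the seller pays costs through ocean freight and marine insurance to the destination port.
The CIF price already equals the CIF value: 293584.10
Import duty = 293584.10 × 18% = 52845.14
Buyer bears: delivery 587.71 + duty 52845.14 = 53432.85
Landed cost = invoice 293584.10 + 53432.85 = 347016.95

Total landed cost: AUD 347016.95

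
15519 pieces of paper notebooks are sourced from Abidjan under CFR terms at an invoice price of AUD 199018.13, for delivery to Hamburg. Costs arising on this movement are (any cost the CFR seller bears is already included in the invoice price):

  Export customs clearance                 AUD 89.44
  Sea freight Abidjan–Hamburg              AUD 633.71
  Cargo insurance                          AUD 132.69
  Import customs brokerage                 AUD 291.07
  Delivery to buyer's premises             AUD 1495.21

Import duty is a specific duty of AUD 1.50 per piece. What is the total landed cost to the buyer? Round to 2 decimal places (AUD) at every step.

CFR: the seller pays costs through ocean freight to the destination port, but not insurance.
Already in the invoice (seller's account under CFR): export clearance, freight — exclude.
CIF value = CFR price + insurance = 199018.13 + 132.69 = 199150.82
Import duty = 15519 × 1.50 = 23278.50
Buyer bears: insurance 132.69 + brokerage 291.07 + delivery 1495.21 + duty 23278.50 = 25197.47
Landed cost = invoice 199018.13 + 25197.47 = 224215.60

Total landed cost: AUD 224215.60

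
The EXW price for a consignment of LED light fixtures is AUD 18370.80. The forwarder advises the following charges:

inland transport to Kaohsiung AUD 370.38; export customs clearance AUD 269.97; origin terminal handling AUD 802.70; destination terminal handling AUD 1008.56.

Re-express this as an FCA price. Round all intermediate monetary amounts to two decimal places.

FCA price: AUD 19011.15

Not relevant to the conversion: destination terminal, origin terminal — on the buyer under both terms; not part of either seller's price.
From EXW to FCA, the seller additionally bears: inland to port, export clearance.
FCA price = 18370.80 + 370.38 + 269.97 = 19011.15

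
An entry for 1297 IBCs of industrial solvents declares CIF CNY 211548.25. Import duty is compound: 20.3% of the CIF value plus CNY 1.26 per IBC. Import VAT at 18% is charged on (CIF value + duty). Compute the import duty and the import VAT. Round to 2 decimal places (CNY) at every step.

Ad valorem component: 211548.25 × 20.3% = 42944.29
Specific component: 1297 × 1.26 = 1634.22
Import duty = 42944.29 + 1634.22 = 44578.51
VAT base = CIF + duty = 211548.25 + 44578.51 = 256126.76
Import VAT = 256126.76 × 18% = 46102.82

Import duty: CNY 44578.51; import VAT: CNY 46102.82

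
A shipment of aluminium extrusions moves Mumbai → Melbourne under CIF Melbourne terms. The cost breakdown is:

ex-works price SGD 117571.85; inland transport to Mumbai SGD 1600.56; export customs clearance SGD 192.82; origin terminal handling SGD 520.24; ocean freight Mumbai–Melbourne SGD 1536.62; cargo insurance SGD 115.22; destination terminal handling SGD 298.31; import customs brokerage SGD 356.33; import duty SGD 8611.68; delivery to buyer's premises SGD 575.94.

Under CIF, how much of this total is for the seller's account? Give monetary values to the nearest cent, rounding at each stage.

Seller's account: SGD 121537.31

CIF: the seller pays costs through ocean freight and marine insurance to the destination port.
Seller's account: goods 117571.85 + inland to port 1600.56 + export clearance 192.82 + origin terminal 520.24 + freight 1536.62 + insurance 115.22 = 121537.31
Buyer's account: destination terminal 298.31 + brokerage 356.33 + duty 8611.68 + delivery 575.94 = 9842.26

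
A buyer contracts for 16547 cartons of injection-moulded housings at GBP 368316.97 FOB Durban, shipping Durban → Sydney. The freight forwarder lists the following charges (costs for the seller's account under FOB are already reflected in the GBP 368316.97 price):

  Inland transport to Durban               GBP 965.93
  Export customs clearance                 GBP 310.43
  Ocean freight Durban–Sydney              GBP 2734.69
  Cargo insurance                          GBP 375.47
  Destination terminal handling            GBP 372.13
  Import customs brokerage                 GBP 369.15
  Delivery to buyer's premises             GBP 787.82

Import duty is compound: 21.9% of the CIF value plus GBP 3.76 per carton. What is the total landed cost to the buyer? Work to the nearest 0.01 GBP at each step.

FOB: the seller bears costs until goods are on board at the origin port; the buyer bears freight, insurance and all costs thereafter.
Already in the invoice (seller's account under FOB): inland to port, export clearance — exclude.
CIF value = FOB price + freight + insurance = 368316.97 + 2734.69 + 375.47 = 371427.13
Ad valorem component: 371427.13 × 21.9% = 81342.54
Specific component: 16547 × 3.76 = 62216.72
Import duty = 81342.54 + 62216.72 = 143559.26
Buyer bears: freight 2734.69 + insurance 375.47 + destination terminal 372.13 + brokerage 369.15 + delivery 787.82 + duty 143559.26 = 148198.52
Landed cost = invoice 368316.97 + 148198.52 = 516515.49

Total landed cost: GBP 516515.49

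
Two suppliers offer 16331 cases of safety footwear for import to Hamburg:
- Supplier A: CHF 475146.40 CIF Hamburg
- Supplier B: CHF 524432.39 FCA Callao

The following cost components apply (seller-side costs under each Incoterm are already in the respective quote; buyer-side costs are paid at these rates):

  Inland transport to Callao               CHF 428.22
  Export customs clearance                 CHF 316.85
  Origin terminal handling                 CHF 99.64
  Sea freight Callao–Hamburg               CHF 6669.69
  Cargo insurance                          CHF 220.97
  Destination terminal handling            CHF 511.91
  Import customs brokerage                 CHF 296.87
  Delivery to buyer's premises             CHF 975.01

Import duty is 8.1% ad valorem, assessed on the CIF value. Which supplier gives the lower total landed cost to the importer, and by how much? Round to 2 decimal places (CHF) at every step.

Supplier A is cheaper by CHF 60834.67

Supplier A (CIF):
The CIF price already equals the CIF value: 475146.40
Import duty = 475146.40 × 8.1% = 38486.86
Buyer bears (A): 511.91 + 296.87 + 975.01 = 1783.79
Landed cost (A) = invoice 475146.40 + 1783.79 + duty 38486.86 = 515417.05
Supplier B (FCA):
CIF value = FCA price + origin terminal + freight + insurance = 524432.39 + 99.64 + 6669.69 + 220.97 = 531422.69
Import duty = 531422.69 × 8.1% = 43045.24
Buyer bears (B): 99.64 + 6669.69 + 220.97 + 511.91 + 296.87 + 975.01 = 8774.09
Landed cost (B) = invoice 524432.39 + 8774.09 + duty 43045.24 = 576251.72
Difference = |515417.05 − 576251.72| = 60834.67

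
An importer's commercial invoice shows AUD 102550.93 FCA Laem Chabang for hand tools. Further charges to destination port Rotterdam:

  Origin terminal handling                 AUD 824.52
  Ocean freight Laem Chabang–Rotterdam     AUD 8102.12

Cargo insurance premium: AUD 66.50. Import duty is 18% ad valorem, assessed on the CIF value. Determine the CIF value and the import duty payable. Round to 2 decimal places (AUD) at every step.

CIF value: AUD 111544.07; import duty: AUD 20077.93

CIF = FCA price + pre-shipment costs + freight + insurance
CIF = 102550.93 + 824.52 + 8102.12 + 66.50 = 111544.07
Import duty = 111544.07 × 18% = 20077.93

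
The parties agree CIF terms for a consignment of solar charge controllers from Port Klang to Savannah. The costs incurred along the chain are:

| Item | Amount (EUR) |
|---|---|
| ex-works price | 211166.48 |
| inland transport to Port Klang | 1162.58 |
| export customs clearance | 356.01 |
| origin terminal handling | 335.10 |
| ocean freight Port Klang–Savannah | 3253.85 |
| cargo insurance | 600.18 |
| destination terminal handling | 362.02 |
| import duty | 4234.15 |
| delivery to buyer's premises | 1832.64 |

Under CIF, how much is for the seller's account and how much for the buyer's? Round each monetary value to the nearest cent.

Seller: EUR 216874.20; buyer: EUR 6428.81

CIF: the seller pays costs through ocean freight and marine insurance to the destination port.
Seller's account: goods 211166.48 + inland to port 1162.58 + export clearance 356.01 + origin terminal 335.10 + freight 3253.85 + insurance 600.18 = 216874.20
Buyer's account: destination terminal 362.02 + duty 4234.15 + delivery 1832.64 = 6428.81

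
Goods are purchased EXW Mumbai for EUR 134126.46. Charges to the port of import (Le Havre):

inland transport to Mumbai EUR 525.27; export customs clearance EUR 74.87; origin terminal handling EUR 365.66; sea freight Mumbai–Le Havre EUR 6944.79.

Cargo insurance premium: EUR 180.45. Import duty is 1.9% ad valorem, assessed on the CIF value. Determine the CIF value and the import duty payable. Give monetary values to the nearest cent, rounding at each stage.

CIF = EXW price + pre-shipment costs + freight + insurance
CIF = 134126.46 + 525.27 + 74.87 + 365.66 + 6944.79 + 180.45 = 142217.50
Import duty = 142217.50 × 1.9% = 2702.13

CIF value: EUR 142217.50; import duty: EUR 2702.13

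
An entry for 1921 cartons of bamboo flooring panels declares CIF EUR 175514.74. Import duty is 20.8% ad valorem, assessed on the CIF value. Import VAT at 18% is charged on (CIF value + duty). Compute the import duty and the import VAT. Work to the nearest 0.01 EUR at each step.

Import duty: EUR 36507.07; import VAT: EUR 38163.93

Import duty = 175514.74 × 20.8% = 36507.07
VAT base = CIF + duty = 175514.74 + 36507.07 = 212021.81
Import VAT = 212021.81 × 18% = 38163.93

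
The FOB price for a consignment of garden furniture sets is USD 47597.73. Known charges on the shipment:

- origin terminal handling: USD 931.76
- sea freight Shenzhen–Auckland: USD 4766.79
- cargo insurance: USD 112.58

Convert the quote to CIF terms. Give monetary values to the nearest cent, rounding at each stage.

Not relevant to the conversion: origin terminal — on the seller under both FOB and CIF; already in the FOB price and stays in the CIF price.
From FOB to CIF, the seller additionally bears: freight, insurance.
CIF price = 47597.73 + 4766.79 + 112.58 = 52477.10

CIF price: USD 52477.10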